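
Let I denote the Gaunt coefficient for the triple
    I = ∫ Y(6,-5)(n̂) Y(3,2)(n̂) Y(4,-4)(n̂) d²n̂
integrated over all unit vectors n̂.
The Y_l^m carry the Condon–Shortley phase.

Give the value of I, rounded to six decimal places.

-5 + 2 − 4 = -7 ≠ 0: azimuthal integral kills it; I = 0

0.000000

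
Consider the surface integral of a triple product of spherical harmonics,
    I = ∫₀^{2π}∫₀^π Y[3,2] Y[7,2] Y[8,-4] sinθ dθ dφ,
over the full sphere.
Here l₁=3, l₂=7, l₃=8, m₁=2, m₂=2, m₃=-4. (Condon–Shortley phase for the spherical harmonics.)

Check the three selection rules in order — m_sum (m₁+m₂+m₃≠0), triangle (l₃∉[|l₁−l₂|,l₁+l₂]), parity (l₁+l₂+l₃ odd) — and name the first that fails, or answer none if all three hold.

none

m₁+m₂+m₃ = 2 + 2 − 4 = 0  ✓
triangle: |3−7|=4 ≤ l₃=8 ≤ 3+7=10  ✓
parity: l₁+l₂+l₃ = 18 is even  ✓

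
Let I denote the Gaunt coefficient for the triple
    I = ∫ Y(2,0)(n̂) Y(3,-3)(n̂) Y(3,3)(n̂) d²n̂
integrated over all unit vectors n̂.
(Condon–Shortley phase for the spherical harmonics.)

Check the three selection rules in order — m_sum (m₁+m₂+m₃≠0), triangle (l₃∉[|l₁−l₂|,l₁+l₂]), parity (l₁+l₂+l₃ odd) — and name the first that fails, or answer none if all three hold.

Σmᵢ = 0  ✓
l₃∈[|l₁−l₂|,l₁+l₂]=[1,5], have l₃=3  ✓
Σlᵢ = 8 ⇒ even  ✓

none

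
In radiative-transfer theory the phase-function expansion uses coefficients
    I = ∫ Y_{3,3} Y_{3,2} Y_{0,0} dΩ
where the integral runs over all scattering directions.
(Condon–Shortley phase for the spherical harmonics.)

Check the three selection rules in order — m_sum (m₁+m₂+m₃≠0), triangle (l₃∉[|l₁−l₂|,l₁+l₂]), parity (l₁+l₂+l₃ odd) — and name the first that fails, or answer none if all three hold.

m_sum

m₁+m₂+m₃ = 3 + 2 + 0 = 5  ✗
triangle: |3−3|=0 ≤ l₃=0 ≤ 3+3=6
parity: l₁+l₂+l₃ = 6 is even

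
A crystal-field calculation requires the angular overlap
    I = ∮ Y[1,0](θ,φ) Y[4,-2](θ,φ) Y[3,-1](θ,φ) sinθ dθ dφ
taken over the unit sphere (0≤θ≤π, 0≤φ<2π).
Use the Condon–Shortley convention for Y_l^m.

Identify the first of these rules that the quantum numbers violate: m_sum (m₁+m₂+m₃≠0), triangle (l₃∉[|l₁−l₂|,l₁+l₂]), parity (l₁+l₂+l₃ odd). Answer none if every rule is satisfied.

m_sum

Σmᵢ = -3  ✗
l₃∈[|l₁−l₂|,l₁+l₂]=[3,5], have l₃=3
Σlᵢ = 8 ⇒ even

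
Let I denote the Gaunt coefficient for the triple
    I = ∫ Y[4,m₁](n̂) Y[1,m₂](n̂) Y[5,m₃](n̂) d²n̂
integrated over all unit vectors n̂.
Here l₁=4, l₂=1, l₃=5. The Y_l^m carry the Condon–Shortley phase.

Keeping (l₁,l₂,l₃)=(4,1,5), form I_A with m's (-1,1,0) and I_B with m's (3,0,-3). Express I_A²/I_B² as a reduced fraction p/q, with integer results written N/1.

5/8

Shared (l₁,l₂,l₃)=(4,1,5): N and (l;000)² cancel in I_A²/I_B².
A: Δ = 0!·8!·2!/11! = 1/495; Racah Σ t=0..0: t=0:+1/1440 = 1/1440; ⇒ 3j(4 1 5; -1 1 0)² = 2/99, sgn -1
B: Δ = 0!·8!·2!/11! = 1/495; Racah Σ t=0..0: t=0:+1/5040 = 1/5040; ⇒ 3j(4 1 5; 3 0 -3)² = 16/495, sgn +1
I_A²/I_B² = (2/99)/(16/495) = 5/8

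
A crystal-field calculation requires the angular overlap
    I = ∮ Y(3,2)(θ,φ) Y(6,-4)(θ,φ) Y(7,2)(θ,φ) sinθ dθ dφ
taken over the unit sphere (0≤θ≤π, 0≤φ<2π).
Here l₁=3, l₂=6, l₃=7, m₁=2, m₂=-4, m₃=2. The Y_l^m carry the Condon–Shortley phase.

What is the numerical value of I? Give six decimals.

-0.153384

m-sum 0 ✓  L=16 even ✓  3≤7≤9 ✓
Π(2lᵢ+1) = 7×13×15 = 1365
triangle coeff Δ(3,6,7) = 1/2042040
Σ_t [0,2]: t=0:+1/207360 t=1:−1/57600 t=2:+1/207360 = -1/129600
(3j)²=168/12155 [(3 6 7; 0 0 0)], sign=+1
Σ_t [0,1]: t=0:+1/967680 t=1:−1/8709120 = 1/1088640
(3j)²=800/51051 [(3 6 7; 2 -4 2)], sign=-1
⇒ 4πI² = 134400/454597
I = (-1)√(134400/454597/(4π)) = -0.15338448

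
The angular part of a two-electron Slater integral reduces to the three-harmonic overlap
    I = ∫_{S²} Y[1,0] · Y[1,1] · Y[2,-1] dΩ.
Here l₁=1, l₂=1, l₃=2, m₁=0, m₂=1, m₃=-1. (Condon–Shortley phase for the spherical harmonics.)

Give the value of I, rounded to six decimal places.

-0.218510

m-sum 0 ✓  L=4 even ✓  0≤2≤2 ✓
Π(2lᵢ+1) = 3×3×5 = 45
triangle coeff Δ(1,1,2) = 1/30
Σ_t [0,0]: t=0:+1/1 = 1/1
(3j)²=2/15 [(1 1 2; 0 0 0)], sign=+1
Σ_t [0,0]: t=0:+1/2 = 1/2
(3j)²=1/10 [(1 1 2; 0 1 -1)], sign=-1
⇒ 4πI² = 3/5
I = (-1)√(3/5/(4π)) = -0.21850969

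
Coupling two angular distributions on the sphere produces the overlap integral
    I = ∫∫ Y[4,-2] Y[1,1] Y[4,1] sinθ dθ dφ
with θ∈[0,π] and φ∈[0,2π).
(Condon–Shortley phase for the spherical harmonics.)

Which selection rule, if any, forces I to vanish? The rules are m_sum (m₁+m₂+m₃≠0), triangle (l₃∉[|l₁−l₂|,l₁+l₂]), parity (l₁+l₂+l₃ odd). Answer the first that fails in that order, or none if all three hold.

azimuthal sum: -2 + 1 + 1 = 0  ✓
3 ≤ 4 ≤ 5 (triangle on l)  ✓
L = 4 + 1 + 4 = 9 (odd)  ✗

parity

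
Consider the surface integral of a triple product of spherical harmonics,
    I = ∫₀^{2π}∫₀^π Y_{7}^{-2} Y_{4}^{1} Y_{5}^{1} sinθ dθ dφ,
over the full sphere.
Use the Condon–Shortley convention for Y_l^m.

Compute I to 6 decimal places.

Rules hold: Σm=0, L=16 even, 3≤5≤11.
N = 15·9·11 = 1485
Δ = 6!·8!·2!/17! = 1/6126120
Racah Σ t=2..4: t=2:+1/69120 t=3:−1/20736 t=4:+1/69120 = -1/51840
⇒ 3j(7 4 5; 0 0 0)² = 280/21879, sgn +1
Racah Σ t=3..5: t=3:−1/103680 t=4:+1/34560 t=5:−1/138240 = 1/82944
⇒ 3j(7 4 5; -2 1 1)² = 125/9724, sgn +1
4πI² = N·(3j₀)²·(3jₘ)² = 131250/537251
I = +1·√(0.244299/4π) = 0.13942996

0.139430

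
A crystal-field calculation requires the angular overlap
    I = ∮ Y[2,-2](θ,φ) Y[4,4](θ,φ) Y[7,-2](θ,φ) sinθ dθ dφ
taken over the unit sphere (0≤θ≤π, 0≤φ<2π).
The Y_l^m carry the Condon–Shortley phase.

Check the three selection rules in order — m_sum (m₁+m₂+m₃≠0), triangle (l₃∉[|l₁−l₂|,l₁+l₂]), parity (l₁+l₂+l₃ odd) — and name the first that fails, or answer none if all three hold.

triangle

azimuthal sum: -2 + 4 − 2 = 0  ✓
2 ≤ 7 ≤ 6 (triangle on l)  ✗
L = 2 + 4 + 7 = 13 (odd)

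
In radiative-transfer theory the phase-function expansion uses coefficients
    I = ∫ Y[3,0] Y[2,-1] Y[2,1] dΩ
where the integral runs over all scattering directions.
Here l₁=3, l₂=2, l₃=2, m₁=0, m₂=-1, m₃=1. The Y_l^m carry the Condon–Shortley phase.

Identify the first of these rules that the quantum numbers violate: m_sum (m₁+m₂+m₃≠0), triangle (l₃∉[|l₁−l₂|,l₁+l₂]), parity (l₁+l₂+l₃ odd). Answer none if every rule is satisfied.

parity

azimuthal sum: 0 − 1 + 1 = 0  ✓
1 ≤ 2 ≤ 5 (triangle on l)  ✓
L = 3 + 2 + 2 = 7 (odd)  ✗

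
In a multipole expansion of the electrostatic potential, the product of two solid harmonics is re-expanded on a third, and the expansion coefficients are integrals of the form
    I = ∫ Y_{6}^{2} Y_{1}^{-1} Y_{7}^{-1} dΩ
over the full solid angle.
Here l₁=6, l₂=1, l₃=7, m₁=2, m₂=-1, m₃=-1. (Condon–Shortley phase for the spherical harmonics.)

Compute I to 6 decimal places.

-0.135514

Rules hold: Σm=0, L=14 even, 5≤7≤7.
N = 13·3·15 = 585
Δ = 0!·12!·2!/15! = 1/1365
Racah Σ t=0..0: t=0:+1/518400 = 1/518400
⇒ 3j(6 1 7; 0 0 0)² = 7/195, sgn -1
Racah Σ t=0..0: t=0:+1/1935360 = 1/1935360
⇒ 3j(6 1 7; 2 -1 -1)² = 1/91, sgn +1
4πI² = N·(3j₀)²·(3jₘ)² = 3/13
I = -1·√(0.230769/4π) = -0.13551395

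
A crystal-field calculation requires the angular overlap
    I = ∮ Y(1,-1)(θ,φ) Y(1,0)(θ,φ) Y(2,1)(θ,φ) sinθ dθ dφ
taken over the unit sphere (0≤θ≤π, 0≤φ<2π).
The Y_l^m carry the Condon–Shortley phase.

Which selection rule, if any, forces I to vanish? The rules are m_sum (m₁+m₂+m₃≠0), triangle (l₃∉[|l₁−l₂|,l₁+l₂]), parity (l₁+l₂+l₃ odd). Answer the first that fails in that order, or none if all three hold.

none

Σmᵢ = 0  ✓
l₃∈[|l₁−l₂|,l₁+l₂]=[0,2], have l₃=2  ✓
Σlᵢ = 4 ⇒ even  ✓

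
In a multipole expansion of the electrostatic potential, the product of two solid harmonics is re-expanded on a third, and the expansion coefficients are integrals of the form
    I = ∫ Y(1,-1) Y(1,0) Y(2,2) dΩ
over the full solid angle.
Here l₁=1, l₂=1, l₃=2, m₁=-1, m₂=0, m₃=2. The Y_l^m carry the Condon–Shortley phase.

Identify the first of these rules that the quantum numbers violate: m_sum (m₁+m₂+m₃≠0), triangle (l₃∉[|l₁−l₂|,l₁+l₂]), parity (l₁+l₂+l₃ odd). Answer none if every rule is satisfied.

m_sum

Σmᵢ = 1  ✗
l₃∈[|l₁−l₂|,l₁+l₂]=[0,2], have l₃=2
Σlᵢ = 4 ⇒ even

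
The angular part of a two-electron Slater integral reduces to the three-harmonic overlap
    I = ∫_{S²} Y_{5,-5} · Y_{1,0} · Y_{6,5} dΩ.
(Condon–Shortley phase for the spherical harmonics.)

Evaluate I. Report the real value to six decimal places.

Checks pass: Σm=0; 12 even; l₃=6∈[4,6].
(2·5+1)(2·1+1)(2·6+1) = 429
Δ: 0! 10! 2! / 13! → 1/858
sum: t=0:+1/14400 = 1/14400
3j²(5 1 6; 0 0 0) = Δ·Π!·Σ² = 6/143  (sign +1)
sum: t=0:+1/3628800 = 1/3628800
3j²(5 1 6; -5 0 5) = Δ·Π!·Σ² = 1/78  (sign -1)
combine: 4πI² = 429·6/143·1/78 = 3/13
take √, sign -1: I = -0.13551395

-0.135514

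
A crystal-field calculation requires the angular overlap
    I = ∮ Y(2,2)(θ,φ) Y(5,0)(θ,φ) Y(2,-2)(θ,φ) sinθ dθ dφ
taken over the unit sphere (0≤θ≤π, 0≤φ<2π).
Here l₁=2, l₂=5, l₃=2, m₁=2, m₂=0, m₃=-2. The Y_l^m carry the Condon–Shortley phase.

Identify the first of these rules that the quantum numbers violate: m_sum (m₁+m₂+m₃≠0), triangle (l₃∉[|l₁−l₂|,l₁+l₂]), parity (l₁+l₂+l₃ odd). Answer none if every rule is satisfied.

azimuthal sum: 2 + 0 − 2 = 0  ✓
3 ≤ 2 ≤ 7 (triangle on l)  ✗
L = 2 + 5 + 2 = 9 (odd)

triangle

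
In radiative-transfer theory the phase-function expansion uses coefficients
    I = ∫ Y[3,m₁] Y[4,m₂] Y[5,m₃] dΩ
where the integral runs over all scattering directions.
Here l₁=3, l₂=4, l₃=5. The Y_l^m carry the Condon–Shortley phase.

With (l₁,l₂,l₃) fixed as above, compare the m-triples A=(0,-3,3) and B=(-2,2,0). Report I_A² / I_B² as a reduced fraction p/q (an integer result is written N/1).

Same 3,4,5: normalisation and zero-m 3j drop out of the ratio.
A: Δ: 2! 4! 6! / 13! → 1/180180; sum: t=0:+1/1440 t=1:−1/2880 = 1/2880; 3j²(3 4 5; 0 -3 3) = Δ·Π!·Σ² = 7/715  (sign +1)
B: Δ: 2! 4! 6! / 13! → 1/180180; sum: t=1:−1/2880 t=2:+1/576 = 1/720; 3j²(3 4 5; -2 2 0) = Δ·Π!·Σ² = 80/3003  (sign -1)
I_A²/I_B² = (7/715)/(80/3003) = 147/400

147/400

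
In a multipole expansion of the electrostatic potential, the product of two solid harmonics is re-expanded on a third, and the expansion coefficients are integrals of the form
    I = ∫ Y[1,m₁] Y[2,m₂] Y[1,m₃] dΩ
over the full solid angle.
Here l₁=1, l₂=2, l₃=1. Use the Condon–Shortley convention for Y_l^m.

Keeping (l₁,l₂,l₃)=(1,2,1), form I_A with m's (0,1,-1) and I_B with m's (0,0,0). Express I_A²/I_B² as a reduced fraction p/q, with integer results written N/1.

Shared (l₁,l₂,l₃)=(1,2,1): N and (l;000)² cancel in I_A²/I_B².
A: Δ = 2!·0!·2!/5! = 1/30; Racah Σ t=1..1: t=1:−1/2 = -1/2; ⇒ 3j(1 2 1; 0 1 -1)² = 1/10, sgn -1
B: Δ = 2!·0!·2!/5! = 1/30; Racah Σ t=1..1: t=1:−1/1 = -1/1; ⇒ 3j(1 2 1; 0 0 0)² = 2/15, sgn +1
I_A²/I_B² = (1/10)/(2/15) = 3/4

3/4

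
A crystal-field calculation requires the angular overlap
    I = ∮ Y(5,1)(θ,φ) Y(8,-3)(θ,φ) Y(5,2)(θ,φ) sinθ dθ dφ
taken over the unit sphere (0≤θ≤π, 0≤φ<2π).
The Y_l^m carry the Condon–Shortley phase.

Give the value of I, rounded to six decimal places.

m-sum 0 ✓  L=18 even ✓  3≤5≤13 ✓
Π(2lᵢ+1) = 11×17×11 = 2057
triangle coeff Δ(5,8,5) = 1/37413090
Σ_t [3,5]: t=3:−1/1036800 t=4:+1/331776 t=5:−1/1036800 = 1/921600
(3j)²=490/46189 [(5 8 5; 0 0 0)], sign=-1
Σ_t [2,4]: t=2:+1/2073600 t=3:−1/1036800 t=4:+1/5806080 = -1/3225600
(3j)²=27/4199 [(5 8 5; 1 -3 2)], sign=+1
⇒ 4πI² = 145530/1037153
I = (-1)√(145530/1037153/(4π)) = -0.10566956

-0.105670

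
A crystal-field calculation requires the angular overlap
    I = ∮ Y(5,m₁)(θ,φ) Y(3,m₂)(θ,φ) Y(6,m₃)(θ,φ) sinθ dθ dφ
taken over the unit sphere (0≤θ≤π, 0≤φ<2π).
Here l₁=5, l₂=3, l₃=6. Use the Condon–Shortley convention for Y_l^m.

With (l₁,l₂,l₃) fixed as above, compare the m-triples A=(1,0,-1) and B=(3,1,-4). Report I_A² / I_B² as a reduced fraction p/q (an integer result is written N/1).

Same 5,3,6: normalisation and zero-m 3j drop out of the ratio.
A: Δ: 2! 8! 4! / 15! → 1/675675; sum: t=0:+1/6912 t=1:−1/2880 t=2:+1/17280 = -1/6912; 3j²(5 3 6; 1 0 -1) = Δ·Π!·Σ² = 5/429  (sign +1)
B: Δ: 2! 8! 4! / 15! → 1/675675; sum: t=0:+1/69120 t=1:−1/30240 t=2:+1/322560 = -1/64512; 3j²(5 3 6; 3 1 -4) = Δ·Π!·Σ² = 10/1001  (sign -1)
I_A²/I_B² = (5/429)/(10/1001) = 7/6

7/6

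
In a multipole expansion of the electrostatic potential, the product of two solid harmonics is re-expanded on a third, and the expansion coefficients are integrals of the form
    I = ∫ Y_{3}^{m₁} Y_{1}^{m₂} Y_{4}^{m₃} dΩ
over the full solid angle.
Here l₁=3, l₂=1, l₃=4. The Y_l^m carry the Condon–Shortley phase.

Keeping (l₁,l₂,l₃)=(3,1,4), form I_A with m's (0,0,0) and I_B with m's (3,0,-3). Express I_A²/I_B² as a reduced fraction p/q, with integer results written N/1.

l's match ⇒ only the (l;m) 3-j factors differ between A and B.
A: triangle coeff Δ(3,1,4) = 1/252; Σ_t [0,0]: t=0:+1/36 = 1/36; (3j)²=4/63 [(3 1 4; 0 0 0)], sign=+1
B: triangle coeff Δ(3,1,4) = 1/252; Σ_t [0,0]: t=0:+1/720 = 1/720; (3j)²=1/36 [(3 1 4; 3 0 -3)], sign=-1
I_A²/I_B² = (4/63)/(1/36) = 16/7

16/7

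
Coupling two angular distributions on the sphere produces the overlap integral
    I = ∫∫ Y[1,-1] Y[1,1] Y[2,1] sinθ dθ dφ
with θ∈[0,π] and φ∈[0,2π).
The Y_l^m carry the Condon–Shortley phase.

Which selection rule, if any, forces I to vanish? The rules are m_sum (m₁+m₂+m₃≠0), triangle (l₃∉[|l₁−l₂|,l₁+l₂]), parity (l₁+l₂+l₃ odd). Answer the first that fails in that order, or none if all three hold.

m_sum

Σmᵢ = 1  ✗
l₃∈[|l₁−l₂|,l₁+l₂]=[0,2], have l₃=2
Σlᵢ = 4 ⇒ even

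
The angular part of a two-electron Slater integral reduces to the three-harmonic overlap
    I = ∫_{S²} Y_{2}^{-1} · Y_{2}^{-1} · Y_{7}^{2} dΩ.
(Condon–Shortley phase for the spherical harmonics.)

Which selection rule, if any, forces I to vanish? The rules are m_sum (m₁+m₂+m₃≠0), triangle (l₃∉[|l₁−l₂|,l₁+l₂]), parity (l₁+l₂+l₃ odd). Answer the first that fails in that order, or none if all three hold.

triangle

m₁+m₂+m₃ = -1 − 1 + 2 = 0  ✓
triangle: |2−2|=0 ≤ l₃=7 ≤ 2+2=4  ✗
parity: l₁+l₂+l₃ = 11 is odd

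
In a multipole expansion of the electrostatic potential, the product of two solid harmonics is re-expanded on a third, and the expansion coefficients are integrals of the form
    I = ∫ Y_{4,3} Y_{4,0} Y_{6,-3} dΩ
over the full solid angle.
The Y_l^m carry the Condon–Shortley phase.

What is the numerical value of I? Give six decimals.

0.123195

m-sum 0 ✓  L=14 even ✓  0≤6≤8 ✓
Π(2lᵢ+1) = 9×9×13 = 1053
triangle coeff Δ(4,4,6) = 1/1261260
Σ_t [0,2]: t=0:+1/4608 t=1:−1/1296 t=2:+1/4608 = -7/20736
(3j)²=20/1287 [(4 4 6; 0 0 0)], sign=-1
Σ_t [0,1]: t=0:+1/11520 t=1:−1/25920 = 1/20736
(3j)²=5/429 [(4 4 6; 3 0 -3)], sign=-1
⇒ 4πI² = 300/1573
I = (+1)√(300/1573/(4π)) = 0.12319450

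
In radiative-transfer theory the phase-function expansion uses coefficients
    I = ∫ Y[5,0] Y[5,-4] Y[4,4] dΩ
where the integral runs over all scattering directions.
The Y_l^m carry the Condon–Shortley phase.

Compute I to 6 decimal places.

Checks pass: Σm=0; 14 even; l₃=4∈[0,10].
(2·5+1)(2·5+1)(2·4+1) = 1089
Δ: 6! 4! 4! / 15! → 1/3153150
sum: t=1:−1/69120 t=2:+1/1728 t=3:−1/576 t=4:+1/1728 t=5:−1/69120 = -7/11520
3j²(5 5 4; 0 0 0) = Δ·Π!·Σ² = 2/143  (sign -1)
sum: t=1:−1/69120 = -1/69120
3j²(5 5 4; 0 -4 4) = Δ·Π!·Σ² = 2/143  (sign -1)
combine: 4πI² = 1089·2/143·2/143 = 36/169
take √, sign +1: I = 0.13019760

0.130198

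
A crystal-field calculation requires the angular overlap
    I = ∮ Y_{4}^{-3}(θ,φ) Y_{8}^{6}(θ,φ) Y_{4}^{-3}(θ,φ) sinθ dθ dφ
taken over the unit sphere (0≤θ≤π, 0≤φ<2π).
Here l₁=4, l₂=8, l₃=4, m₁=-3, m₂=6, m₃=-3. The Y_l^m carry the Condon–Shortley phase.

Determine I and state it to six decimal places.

Checks pass: Σm=0; 16 even; l₃=4∈[4,12].
(2·4+1)(2·8+1)(2·4+1) = 1377
Δ: 8! 0! 8! / 17! → 1/218790
sum: t=4:+1/331776 = 1/331776
3j²(4 8 4; 0 0 0) = Δ·Π!·Σ² = 490/21879  (sign +1)
sum: t=7:−1/25401600 = -1/25401600
3j²(4 8 4; -3 6 -3) = Δ·Π!·Σ² = 8/255  (sign +1)
combine: 4πI² = 1377·490/21879·8/255 = 2352/2431
take √, sign +1: I = 0.27747333

0.277473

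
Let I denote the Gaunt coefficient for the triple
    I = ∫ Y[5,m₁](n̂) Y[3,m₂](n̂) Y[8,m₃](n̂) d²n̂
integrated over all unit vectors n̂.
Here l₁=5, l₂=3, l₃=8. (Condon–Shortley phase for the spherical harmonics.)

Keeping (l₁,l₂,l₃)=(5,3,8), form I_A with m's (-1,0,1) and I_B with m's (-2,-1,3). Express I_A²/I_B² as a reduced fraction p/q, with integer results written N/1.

Same 5,3,8: normalisation and zero-m 3j drop out of the ratio.
A: Δ: 0! 10! 6! / 17! → 1/136136; sum: t=0:+1/622080 = 1/622080; 3j²(5 3 8; -1 0 1) = Δ·Π!·Σ² = 105/4862  (sign -1)
B: Δ: 0! 10! 6! / 17! → 1/136136; sum: t=0:+1/1451520 = 1/1451520; 3j²(5 3 8; -2 -1 3) = Δ·Π!·Σ² = 75/3094  (sign -1)
I_A²/I_B² = (105/4862)/(75/3094) = 49/55

49/55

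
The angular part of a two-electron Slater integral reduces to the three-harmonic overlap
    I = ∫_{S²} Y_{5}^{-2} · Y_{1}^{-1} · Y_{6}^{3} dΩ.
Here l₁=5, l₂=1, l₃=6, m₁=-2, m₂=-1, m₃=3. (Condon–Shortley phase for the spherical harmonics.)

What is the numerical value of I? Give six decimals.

m-sum 0 ✓  L=12 even ✓  4≤6≤6 ✓
Π(2lᵢ+1) = 11×3×13 = 429
triangle coeff Δ(5,1,6) = 1/858
Σ_t [0,0]: t=0:+1/14400 = 1/14400
(3j)²=6/143 [(5 1 6; 0 0 0)], sign=+1
Σ_t [0,0]: t=0:+1/60480 = 1/60480
(3j)²=6/143 [(5 1 6; -2 -1 3)], sign=-1
⇒ 4πI² = 108/143
I = (-1)√(108/143/(4π)) = -0.24515397

-0.245154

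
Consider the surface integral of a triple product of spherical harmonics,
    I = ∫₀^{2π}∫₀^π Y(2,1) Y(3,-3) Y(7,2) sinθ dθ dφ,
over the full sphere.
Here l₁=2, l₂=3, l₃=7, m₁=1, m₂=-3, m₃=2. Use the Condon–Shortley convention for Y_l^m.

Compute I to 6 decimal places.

|2−3|≤7≤2+3 violated ⇒ I = 0

0.000000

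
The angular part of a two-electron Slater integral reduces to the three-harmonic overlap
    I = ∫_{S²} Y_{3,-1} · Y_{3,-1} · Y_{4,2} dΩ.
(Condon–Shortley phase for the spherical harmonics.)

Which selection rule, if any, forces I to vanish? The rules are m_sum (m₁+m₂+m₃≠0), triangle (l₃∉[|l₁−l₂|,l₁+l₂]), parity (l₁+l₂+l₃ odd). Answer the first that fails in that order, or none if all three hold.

none

Σmᵢ = 0  ✓
l₃∈[|l₁−l₂|,l₁+l₂]=[0,6], have l₃=4  ✓
Σlᵢ = 10 ⇒ even  ✓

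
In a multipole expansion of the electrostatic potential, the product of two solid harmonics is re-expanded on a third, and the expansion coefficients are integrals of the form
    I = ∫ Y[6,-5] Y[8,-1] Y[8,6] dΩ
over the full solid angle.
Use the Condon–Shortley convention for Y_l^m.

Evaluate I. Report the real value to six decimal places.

Checks pass: Σm=0; 22 even; l₃=8∈[2,14].
(2·6+1)(2·8+1)(2·8+1) = 3757
Δ: 6! 6! 10! / 23! → 1/13742520792
sum: t=0:+1/41803776000 t=1:−1/435456000 t=2:+1/39813120 t=3:−1/18662400 t=4:+1/39813120 t=5:−1/435456000 t=6:+1/41803776000 = -11/1393459200
3j²(6 8 8; 0 0 0) = Δ·Π!·Σ² = 600/96577  (sign -1)
sum: t=5:−1/6967296000 t=6:+1/31352832000 = -1/8957952000
3j²(6 8 8; -5 -1 6) = Δ·Π!·Σ² = 343/29716  (sign -1)
combine: 4πI² = 3757·600/96577·343/29716 = 51450/190969
take √, sign +1: I = 0.14642200

0.146422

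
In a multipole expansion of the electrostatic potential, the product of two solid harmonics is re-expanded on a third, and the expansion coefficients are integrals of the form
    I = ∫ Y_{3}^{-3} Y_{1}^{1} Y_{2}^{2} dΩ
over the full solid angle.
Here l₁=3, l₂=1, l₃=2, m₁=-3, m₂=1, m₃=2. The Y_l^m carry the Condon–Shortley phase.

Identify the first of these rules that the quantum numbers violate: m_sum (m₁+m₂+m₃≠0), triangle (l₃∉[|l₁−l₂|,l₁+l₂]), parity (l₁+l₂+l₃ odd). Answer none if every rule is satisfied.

azimuthal sum: -3 + 1 + 2 = 0  ✓
2 ≤ 2 ≤ 4 (triangle on l)  ✓
L = 3 + 1 + 2 = 6 (even)  ✓

none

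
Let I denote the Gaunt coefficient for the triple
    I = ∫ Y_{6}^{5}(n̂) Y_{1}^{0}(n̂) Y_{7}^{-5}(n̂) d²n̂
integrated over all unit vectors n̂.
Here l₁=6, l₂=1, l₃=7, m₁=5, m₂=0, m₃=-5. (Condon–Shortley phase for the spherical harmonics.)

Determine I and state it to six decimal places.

m-sum 0 ✓  L=14 even ✓  5≤7≤7 ✓
Π(2lᵢ+1) = 13×3×15 = 585
triangle coeff Δ(6,1,7) = 1/1365
Σ_t [0,0]: t=0:+1/518400 = 1/518400
(3j)²=7/195 [(6 1 7; 0 0 0)], sign=-1
Σ_t [0,0]: t=0:+1/39916800 = 1/39916800
(3j)²=8/455 [(6 1 7; 5 0 -5)], sign=+1
⇒ 4πI² = 24/65
I = (-1)√(24/65/(4π)) = -0.17141310

-0.171413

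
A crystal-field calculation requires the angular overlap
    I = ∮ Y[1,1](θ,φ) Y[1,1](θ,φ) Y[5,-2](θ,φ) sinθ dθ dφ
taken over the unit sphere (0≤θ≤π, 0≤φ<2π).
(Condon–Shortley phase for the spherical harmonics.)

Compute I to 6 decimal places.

l₃=5 ∉ [0,2] — triangle fails ⇒ I = 0

0.000000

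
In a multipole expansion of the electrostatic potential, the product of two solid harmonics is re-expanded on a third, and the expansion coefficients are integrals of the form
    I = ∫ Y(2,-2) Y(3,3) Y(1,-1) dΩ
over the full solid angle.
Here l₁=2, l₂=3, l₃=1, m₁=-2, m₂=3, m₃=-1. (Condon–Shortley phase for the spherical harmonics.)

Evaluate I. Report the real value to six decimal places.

-0.319865

m-sum 0 ✓  L=6 even ✓  1≤1≤5 ✓
Π(2lᵢ+1) = 5×7×3 = 105
triangle coeff Δ(2,3,1) = 1/105
Σ_t [2,2]: t=2:+1/4 = 1/4
(3j)²=3/35 [(2 3 1; 0 0 0)], sign=-1
Σ_t [4,4]: t=4:+1/48 = 1/48
(3j)²=1/7 [(2 3 1; -2 3 -1)], sign=+1
⇒ 4πI² = 9/7
I = (-1)√(9/7/(4π)) = -0.31986543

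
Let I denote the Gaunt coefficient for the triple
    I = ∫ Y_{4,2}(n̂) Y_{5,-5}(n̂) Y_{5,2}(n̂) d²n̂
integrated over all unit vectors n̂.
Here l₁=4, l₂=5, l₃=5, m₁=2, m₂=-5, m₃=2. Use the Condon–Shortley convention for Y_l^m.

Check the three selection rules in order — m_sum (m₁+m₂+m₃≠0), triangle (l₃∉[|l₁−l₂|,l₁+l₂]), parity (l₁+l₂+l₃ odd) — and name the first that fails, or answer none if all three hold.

m₁+m₂+m₃ = 2 − 5 + 2 = -1  ✗
triangle: |4−5|=1 ≤ l₃=5 ≤ 4+5=9
parity: l₁+l₂+l₃ = 14 is even

m_sum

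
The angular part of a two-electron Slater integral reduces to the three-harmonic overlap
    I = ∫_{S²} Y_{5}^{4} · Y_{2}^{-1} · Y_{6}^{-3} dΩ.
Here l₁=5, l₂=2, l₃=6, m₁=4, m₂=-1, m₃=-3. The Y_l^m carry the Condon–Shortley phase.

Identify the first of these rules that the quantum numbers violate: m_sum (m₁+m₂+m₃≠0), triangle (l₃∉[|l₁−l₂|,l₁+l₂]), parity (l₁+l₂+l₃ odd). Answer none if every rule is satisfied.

m₁+m₂+m₃ = 4 − 1 − 3 = 0  ✓
triangle: |5−2|=3 ≤ l₃=6 ≤ 5+2=7  ✓
parity: l₁+l₂+l₃ = 13 is odd  ✗

parity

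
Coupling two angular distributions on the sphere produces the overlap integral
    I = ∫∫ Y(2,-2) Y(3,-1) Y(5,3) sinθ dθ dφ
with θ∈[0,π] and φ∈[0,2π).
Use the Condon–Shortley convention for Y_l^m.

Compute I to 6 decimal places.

-0.200476

Checks pass: Σm=0; 10 even; l₃=5∈[1,5].
(2·2+1)(2·3+1)(2·5+1) = 385
Δ: 0! 4! 6! / 11! → 1/2310
sum: t=0:+1/144 = 1/144
3j²(2 3 5; 0 0 0) = Δ·Π!·Σ² = 10/231  (sign -1)
sum: t=0:+1/1152 = 1/1152
3j²(2 3 5; -2 -1 3) = Δ·Π!·Σ² = 1/33  (sign +1)
combine: 4πI² = 385·10/231·1/33 = 50/99
take √, sign -1: I = -0.20047604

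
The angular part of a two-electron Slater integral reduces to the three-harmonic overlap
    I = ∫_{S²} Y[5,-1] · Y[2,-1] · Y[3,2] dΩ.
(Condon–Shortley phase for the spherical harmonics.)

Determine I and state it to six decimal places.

Checks pass: Σm=0; 10 even; l₃=3∈[3,7].
(2·5+1)(2·2+1)(2·3+1) = 385
Δ: 4! 6! 0! / 11! → 1/2310
sum: t=2:+1/144 = 1/144
3j²(5 2 3; 0 0 0) = Δ·Π!·Σ² = 10/231  (sign -1)
sum: t=1:−1/720 = -1/720
3j²(5 2 3; -1 -1 2) = Δ·Π!·Σ² = 4/385  (sign +1)
combine: 4πI² = 385·10/231·4/385 = 40/231
take √, sign -1: I = -0.11738675

-0.117387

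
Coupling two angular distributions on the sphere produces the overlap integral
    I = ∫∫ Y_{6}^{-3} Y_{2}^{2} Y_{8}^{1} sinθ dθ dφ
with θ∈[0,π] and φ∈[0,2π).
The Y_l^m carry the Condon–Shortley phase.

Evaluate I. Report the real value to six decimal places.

-0.050205

m-sum 0 ✓  L=16 even ✓  4≤8≤8 ✓
Π(2lᵢ+1) = 13×5×17 = 1105
triangle coeff Δ(6,2,8) = 1/30940
Σ_t [0,0]: t=0:+1/2073600 = 1/2073600
(3j)²=28/1105 [(6 2 8; 0 0 0)], sign=+1
Σ_t [0,0]: t=0:+1/52254720 = 1/52254720
(3j)²=1/884 [(6 2 8; -3 2 1)], sign=-1
⇒ 4πI² = 7/221
I = (-1)√(7/221/(4π)) = -0.05020511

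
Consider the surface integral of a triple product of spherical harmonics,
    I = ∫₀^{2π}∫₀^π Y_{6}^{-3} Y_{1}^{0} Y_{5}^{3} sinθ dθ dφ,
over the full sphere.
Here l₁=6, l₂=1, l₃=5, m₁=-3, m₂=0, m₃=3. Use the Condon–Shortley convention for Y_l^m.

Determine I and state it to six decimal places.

-0.212310

m-sum 0 ✓  L=12 even ✓  5≤5≤7 ✓
Π(2lᵢ+1) = 13×3×11 = 429
triangle coeff Δ(6,1,5) = 1/858
Σ_t [1,1]: t=1:−1/14400 = -1/14400
(3j)²=6/143 [(6 1 5; 0 0 0)], sign=+1
Σ_t [1,1]: t=1:−1/80640 = -1/80640
(3j)²=9/286 [(6 1 5; -3 0 3)], sign=-1
⇒ 4πI² = 81/143
I = (-1)√(81/143/(4π)) = -0.21230956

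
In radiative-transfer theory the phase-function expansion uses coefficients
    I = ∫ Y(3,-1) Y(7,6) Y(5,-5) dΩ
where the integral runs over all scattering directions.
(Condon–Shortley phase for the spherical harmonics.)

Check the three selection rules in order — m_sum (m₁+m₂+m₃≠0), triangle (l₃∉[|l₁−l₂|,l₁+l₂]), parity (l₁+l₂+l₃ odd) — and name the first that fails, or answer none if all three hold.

azimuthal sum: -1 + 6 − 5 = 0  ✓
4 ≤ 5 ≤ 10 (triangle on l)  ✓
L = 3 + 7 + 5 = 15 (odd)  ✗

parity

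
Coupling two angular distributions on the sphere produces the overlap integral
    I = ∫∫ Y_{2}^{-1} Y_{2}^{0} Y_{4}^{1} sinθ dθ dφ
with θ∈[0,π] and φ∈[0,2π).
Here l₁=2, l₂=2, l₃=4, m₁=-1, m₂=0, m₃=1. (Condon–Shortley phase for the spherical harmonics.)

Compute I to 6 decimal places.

-0.220728

Rules hold: Σm=0, L=8 even, 0≤4≤4.
N = 5·5·9 = 225
Δ = 0!·4!·4!/9! = 1/630
Racah Σ t=0..0: t=0:+1/16 = 1/16
⇒ 3j(2 2 4; 0 0 0)² = 2/35, sgn +1
Racah Σ t=0..0: t=0:+1/24 = 1/24
⇒ 3j(2 2 4; -1 0 1)² = 1/21, sgn -1
4πI² = N·(3j₀)²·(3jₘ)² = 30/49
I = -1·√(0.612245/4π) = -0.22072812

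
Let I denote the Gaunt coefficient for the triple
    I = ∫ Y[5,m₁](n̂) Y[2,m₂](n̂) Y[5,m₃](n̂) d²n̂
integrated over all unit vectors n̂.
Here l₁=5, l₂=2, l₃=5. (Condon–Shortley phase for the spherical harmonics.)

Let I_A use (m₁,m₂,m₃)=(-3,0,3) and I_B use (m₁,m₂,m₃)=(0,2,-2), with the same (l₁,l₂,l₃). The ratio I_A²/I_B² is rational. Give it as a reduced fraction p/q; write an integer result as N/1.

1/140

Shared (l₁,l₂,l₃)=(5,2,5): N and (l;000)² cancel in I_A²/I_B².
A: Δ = 2!·8!·2!/13! = 1/38610; Racah Σ t=0..2: t=0:+1/161280 t=1:−1/5040 t=2:+1/5760 = -1/53760; ⇒ 3j(5 2 5; -3 0 3)² = 1/4290, sgn -1
B: Δ = 2!·8!·2!/13! = 1/38610; Racah Σ t=2..2: t=2:+1/2880 = 1/2880; ⇒ 3j(5 2 5; 0 2 -2)² = 14/429, sgn -1
I_A²/I_B² = (1/4290)/(14/429) = 1/140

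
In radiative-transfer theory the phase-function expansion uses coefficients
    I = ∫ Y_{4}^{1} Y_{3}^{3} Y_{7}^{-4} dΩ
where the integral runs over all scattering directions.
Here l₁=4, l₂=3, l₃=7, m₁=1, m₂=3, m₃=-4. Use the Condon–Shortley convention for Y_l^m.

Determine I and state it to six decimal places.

0.144828

Checks pass: Σm=0; 14 even; l₃=7∈[1,7].
(2·4+1)(2·3+1)(2·7+1) = 945
Δ: 0! 8! 6! / 15! → 1/45045
sum: t=0:+1/20736 = 1/20736
3j²(4 3 7; 0 0 0) = Δ·Π!·Σ² = 35/1287  (sign -1)
sum: t=0:+1/518400 = 1/518400
3j²(4 3 7; 1 3 -4) = Δ·Π!·Σ² = 2/195  (sign -1)
combine: 4πI² = 945·35/1287·2/195 = 490/1859
take √, sign +1: I = 0.14482829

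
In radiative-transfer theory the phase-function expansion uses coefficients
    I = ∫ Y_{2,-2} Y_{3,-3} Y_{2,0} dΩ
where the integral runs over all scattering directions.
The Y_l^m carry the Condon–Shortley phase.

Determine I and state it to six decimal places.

-2 − 3 + 0 = -5 ≠ 0: azimuthal integral kills it; I = 0

0.000000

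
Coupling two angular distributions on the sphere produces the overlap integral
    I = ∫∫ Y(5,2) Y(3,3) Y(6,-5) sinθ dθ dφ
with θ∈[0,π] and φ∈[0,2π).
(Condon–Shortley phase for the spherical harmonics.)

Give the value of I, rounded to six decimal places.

m-sum 0 ✓  L=14 even ✓  2≤6≤8 ✓
Π(2lᵢ+1) = 11×7×13 = 1001
triangle coeff Δ(5,3,6) = 1/675675
Σ_t [0,2]: t=0:+1/8640 t=1:−1/2304 t=2:+1/8640 = -7/34560
(3j)²=7/429 [(5 3 6; 0 0 0)], sign=-1
Σ_t [2,2]: t=2:+1/241920 = 1/241920
(3j)²=2/91 [(5 3 6; 2 3 -5)], sign=-1
⇒ 4πI² = 14/39
I = (+1)√(14/39/(4π)) = 0.16901560

0.169016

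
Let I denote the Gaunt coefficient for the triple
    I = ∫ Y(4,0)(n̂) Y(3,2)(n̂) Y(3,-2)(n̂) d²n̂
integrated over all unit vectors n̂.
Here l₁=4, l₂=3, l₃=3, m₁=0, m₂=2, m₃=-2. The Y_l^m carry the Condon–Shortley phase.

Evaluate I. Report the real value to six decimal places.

Checks pass: Σm=0; 10 even; l₃=3∈[1,7].
(2·4+1)(2·3+1)(2·3+1) = 441
Δ: 4! 4! 2! / 11! → 1/34650
sum: t=1:−1/72 t=2:+1/16 t=3:−1/72 = 5/144
3j²(4 3 3; 0 0 0) = Δ·Π!·Σ² = 2/77  (sign -1)
sum: t=3:−1/72 t=4:+1/576 = -7/576
3j²(4 3 3; 0 2 -2) = Δ·Π!·Σ² = 7/198  (sign +1)
combine: 4πI² = 441·2/77·7/198 = 49/121
take √, sign -1: I = -0.17951487

-0.179515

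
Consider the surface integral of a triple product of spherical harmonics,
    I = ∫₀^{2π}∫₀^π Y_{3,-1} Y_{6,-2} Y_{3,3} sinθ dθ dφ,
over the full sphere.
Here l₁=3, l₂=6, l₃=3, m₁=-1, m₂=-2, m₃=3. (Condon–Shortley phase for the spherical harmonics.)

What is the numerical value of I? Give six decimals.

0.062728

Checks pass: Σm=0; 12 even; l₃=3∈[3,9].
(2·3+1)(2·6+1)(2·3+1) = 637
Δ: 6! 0! 6! / 13! → 1/12012
sum: t=3:−1/1296 = -1/1296
3j²(3 6 3; 0 0 0) = Δ·Π!·Σ² = 100/3003  (sign +1)
sum: t=4:+1/34560 = 1/34560
3j²(3 6 3; -1 -2 3) = Δ·Π!·Σ² = 1/429  (sign +1)
combine: 4πI² = 637·100/3003·1/429 = 700/14157
take √, sign +1: I = 0.06272757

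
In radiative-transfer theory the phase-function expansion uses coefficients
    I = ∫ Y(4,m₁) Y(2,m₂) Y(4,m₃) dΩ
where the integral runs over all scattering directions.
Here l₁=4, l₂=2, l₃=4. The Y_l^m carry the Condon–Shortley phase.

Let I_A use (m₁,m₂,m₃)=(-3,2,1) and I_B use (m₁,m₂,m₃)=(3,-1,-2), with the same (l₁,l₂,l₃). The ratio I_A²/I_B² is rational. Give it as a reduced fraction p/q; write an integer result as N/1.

18/25

Same 4,2,4: normalisation and zero-m 3j drop out of the ratio.
A: Δ: 2! 6! 2! / 11! → 1/13860; sum: t=2:+1/480 = 1/480; 3j²(4 2 4; -3 2 1) = Δ·Π!·Σ² = 3/110  (sign -1)
B: Δ: 2! 6! 2! / 11! → 1/13860; sum: t=0:+1/240 t=1:−1/1440 = 1/288; 3j²(4 2 4; 3 -1 -2) = Δ·Π!·Σ² = 5/132  (sign +1)
I_A²/I_B² = (3/110)/(5/132) = 18/25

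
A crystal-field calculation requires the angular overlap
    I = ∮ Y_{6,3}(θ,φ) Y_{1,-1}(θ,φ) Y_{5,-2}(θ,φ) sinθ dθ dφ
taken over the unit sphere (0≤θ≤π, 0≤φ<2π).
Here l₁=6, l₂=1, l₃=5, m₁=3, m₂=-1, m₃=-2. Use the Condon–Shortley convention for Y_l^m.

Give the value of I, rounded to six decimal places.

Checks pass: Σm=0; 12 even; l₃=5∈[5,7].
(2·6+1)(2·1+1)(2·5+1) = 429
Δ: 2! 10! 0! / 13! → 1/858
sum: t=1:−1/14400 = -1/14400
3j²(6 1 5; 0 0 0) = Δ·Π!·Σ² = 6/143  (sign +1)
sum: t=0:+1/60480 = 1/60480
3j²(6 1 5; 3 -1 -2) = Δ·Π!·Σ² = 6/143  (sign -1)
combine: 4πI² = 429·6/143·6/143 = 108/143
take √, sign -1: I = -0.24515397

-0.245154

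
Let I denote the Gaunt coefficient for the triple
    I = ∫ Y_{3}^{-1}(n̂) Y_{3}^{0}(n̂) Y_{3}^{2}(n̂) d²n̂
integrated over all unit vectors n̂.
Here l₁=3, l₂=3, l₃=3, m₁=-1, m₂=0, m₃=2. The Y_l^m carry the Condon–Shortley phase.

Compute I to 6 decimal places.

-1 + 0 + 2 = 1 ≠ 0: azimuthal integral kills it; I = 0

0.000000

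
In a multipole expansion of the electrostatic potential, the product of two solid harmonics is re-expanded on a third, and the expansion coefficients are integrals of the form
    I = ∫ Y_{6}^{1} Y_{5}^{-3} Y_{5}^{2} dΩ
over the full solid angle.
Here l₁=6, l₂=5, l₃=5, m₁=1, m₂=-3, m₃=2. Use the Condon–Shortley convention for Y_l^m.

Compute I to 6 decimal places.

m-sum 0 ✓  L=16 even ✓  1≤5≤11 ✓
Π(2lᵢ+1) = 13×11×11 = 1573
triangle coeff Δ(6,5,5) = 1/28588560
Σ_t [1,5]: t=1:−1/345600 t=2:+1/13824 t=3:−1/5184 t=4:+1/13824 t=5:−1/345600 = -7/129600
(3j)²=80/7293 [(6 5 5; 0 0 0)], sign=+1
Σ_t [0,2]: t=0:+1/345600 t=1:−1/34560 t=2:+1/41472 = -1/518400
(3j)²=7/36465 [(6 5 5; 1 -3 2)], sign=+1
⇒ 4πI² = 112/33813
I = (+1)√(112/33813/(4π)) = 0.01623537

0.016235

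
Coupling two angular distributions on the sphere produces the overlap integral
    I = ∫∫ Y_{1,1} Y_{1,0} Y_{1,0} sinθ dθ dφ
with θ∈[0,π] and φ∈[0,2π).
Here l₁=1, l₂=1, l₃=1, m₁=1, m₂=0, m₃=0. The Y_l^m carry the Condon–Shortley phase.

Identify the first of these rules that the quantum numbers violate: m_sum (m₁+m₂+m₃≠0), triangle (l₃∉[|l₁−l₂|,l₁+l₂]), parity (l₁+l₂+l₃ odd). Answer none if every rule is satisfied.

Σmᵢ = 1  ✗
l₃∈[|l₁−l₂|,l₁+l₂]=[0,2], have l₃=1
Σlᵢ = 3 ⇒ odd

m_sum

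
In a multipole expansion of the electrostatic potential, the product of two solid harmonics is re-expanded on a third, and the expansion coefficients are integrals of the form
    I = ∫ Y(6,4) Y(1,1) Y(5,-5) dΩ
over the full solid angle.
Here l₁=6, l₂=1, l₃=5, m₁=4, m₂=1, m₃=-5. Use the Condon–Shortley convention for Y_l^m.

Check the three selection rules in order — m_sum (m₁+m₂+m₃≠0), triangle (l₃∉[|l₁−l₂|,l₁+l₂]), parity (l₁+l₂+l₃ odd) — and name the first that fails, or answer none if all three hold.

Σmᵢ = 0  ✓
l₃∈[|l₁−l₂|,l₁+l₂]=[5,7], have l₃=5  ✓
Σlᵢ = 12 ⇒ even  ✓

none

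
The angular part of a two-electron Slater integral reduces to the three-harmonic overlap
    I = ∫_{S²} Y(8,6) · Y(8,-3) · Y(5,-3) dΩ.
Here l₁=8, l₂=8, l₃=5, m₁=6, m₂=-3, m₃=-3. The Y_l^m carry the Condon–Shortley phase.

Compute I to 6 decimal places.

0.000000

l₁+l₂+l₃=21 is odd: 3j(l;000)=0 ⇒ I=0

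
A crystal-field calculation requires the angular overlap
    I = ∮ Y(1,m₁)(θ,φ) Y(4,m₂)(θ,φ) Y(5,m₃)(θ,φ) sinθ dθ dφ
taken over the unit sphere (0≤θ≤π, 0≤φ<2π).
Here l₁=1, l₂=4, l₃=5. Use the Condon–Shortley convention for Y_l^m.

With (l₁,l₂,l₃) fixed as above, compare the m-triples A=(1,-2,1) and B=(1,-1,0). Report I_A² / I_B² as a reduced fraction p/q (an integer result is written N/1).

Shared (l₁,l₂,l₃)=(1,4,5): N and (l;000)² cancel in I_A²/I_B².
A: Δ = 0!·2!·8!/11! = 1/495; Racah Σ t=0..0: t=0:+1/2880 = 1/2880; ⇒ 3j(1 4 5; 1 -2 1)² = 2/165, sgn +1
B: Δ = 0!·2!·8!/11! = 1/495; Racah Σ t=0..0: t=0:+1/1440 = 1/1440; ⇒ 3j(1 4 5; 1 -1 0)² = 2/99, sgn -1
I_A²/I_B² = (2/165)/(2/99) = 3/5

3/5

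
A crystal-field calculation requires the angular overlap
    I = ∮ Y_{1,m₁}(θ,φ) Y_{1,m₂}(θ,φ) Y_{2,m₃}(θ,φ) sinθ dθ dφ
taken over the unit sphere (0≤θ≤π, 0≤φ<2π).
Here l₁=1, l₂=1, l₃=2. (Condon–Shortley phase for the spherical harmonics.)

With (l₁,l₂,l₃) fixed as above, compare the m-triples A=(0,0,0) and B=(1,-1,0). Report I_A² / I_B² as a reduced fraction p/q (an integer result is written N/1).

4/1

Shared (l₁,l₂,l₃)=(1,1,2): N and (l;000)² cancel in I_A²/I_B².
A: Δ = 0!·2!·2!/5! = 1/30; Racah Σ t=0..0: t=0:+1/1 = 1/1; ⇒ 3j(1 1 2; 0 0 0)² = 2/15, sgn +1
B: Δ = 0!·2!·2!/5! = 1/30; Racah Σ t=0..0: t=0:+1/4 = 1/4; ⇒ 3j(1 1 2; 1 -1 0)² = 1/30, sgn +1
I_A²/I_B² = (2/15)/(1/30) = 4/1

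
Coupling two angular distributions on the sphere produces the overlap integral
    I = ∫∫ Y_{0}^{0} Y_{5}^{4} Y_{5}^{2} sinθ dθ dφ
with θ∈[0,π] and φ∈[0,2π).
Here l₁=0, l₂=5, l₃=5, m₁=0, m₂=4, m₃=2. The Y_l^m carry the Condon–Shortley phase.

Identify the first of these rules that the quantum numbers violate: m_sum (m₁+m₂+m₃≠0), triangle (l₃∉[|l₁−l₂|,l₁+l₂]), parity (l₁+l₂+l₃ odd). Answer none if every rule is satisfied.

m_sum

Σmᵢ = 6  ✗
l₃∈[|l₁−l₂|,l₁+l₂]=[5,5], have l₃=5
Σlᵢ = 10 ⇒ even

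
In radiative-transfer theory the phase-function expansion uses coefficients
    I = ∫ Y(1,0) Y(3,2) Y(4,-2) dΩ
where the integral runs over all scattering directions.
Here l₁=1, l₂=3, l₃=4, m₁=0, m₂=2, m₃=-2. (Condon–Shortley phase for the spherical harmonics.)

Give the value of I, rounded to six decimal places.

0.213244

m-sum 0 ✓  L=8 even ✓  2≤4≤4 ✓
Π(2lᵢ+1) = 3×7×9 = 189
triangle coeff Δ(1,3,4) = 1/252
Σ_t [0,0]: t=0:+1/36 = 1/36
(3j)²=4/63 [(1 3 4; 0 0 0)], sign=+1
Σ_t [0,0]: t=0:+1/120 = 1/120
(3j)²=1/21 [(1 3 4; 0 2 -2)], sign=+1
⇒ 4πI² = 4/7
I = (+1)√(4/7/(4π)) = 0.21324362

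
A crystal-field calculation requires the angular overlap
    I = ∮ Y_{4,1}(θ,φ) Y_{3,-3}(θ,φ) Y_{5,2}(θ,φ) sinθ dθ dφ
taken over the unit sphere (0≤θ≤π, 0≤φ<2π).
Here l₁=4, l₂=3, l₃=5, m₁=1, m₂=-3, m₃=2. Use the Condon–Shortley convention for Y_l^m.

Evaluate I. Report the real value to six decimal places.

m-sum 0 ✓  L=12 even ✓  1≤5≤7 ✓
Π(2lᵢ+1) = 9×7×11 = 693
triangle coeff Δ(4,3,5) = 1/180180
Σ_t [0,2]: t=0:+1/576 t=1:−1/144 t=2:+1/576 = -1/288
(3j)²=20/1001 [(4 3 5; 0 0 0)], sign=+1
Σ_t [0,0]: t=0:+1/1728 = 1/1728
(3j)²=25/858 [(4 3 5; 1 -3 2)], sign=-1
⇒ 4πI² = 750/1859
I = (-1)√(750/1859/(4π)) = -0.17917854

-0.179179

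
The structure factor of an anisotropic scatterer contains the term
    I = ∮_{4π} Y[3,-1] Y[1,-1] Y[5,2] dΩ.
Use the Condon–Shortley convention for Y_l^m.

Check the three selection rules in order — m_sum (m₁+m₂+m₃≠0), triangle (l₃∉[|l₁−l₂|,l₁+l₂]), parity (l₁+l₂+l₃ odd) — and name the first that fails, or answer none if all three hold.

Σmᵢ = 0  ✓
l₃∈[|l₁−l₂|,l₁+l₂]=[2,4], have l₃=5  ✗
Σlᵢ = 9 ⇒ odd

triangle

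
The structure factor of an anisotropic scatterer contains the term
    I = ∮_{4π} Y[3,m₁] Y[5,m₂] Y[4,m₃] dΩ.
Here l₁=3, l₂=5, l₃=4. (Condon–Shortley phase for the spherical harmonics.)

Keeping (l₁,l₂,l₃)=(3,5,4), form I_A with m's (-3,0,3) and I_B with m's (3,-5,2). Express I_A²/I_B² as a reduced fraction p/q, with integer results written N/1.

l's match ⇒ only the (l;m) 3-j factors differ between A and B.
A: triangle coeff Δ(3,5,4) = 1/180180; Σ_t [4,4]: t=4:+1/5760 = 1/5760; (3j)²=5/572 [(3 5 4; -3 0 3)], sign=-1
B: triangle coeff Δ(3,5,4) = 1/180180; Σ_t [0,0]: t=0:+1/34560 = 1/34560; (3j)²=5/286 [(3 5 4; 3 -5 2)], sign=+1
I_A²/I_B² = (5/572)/(5/286) = 1/2

1/2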